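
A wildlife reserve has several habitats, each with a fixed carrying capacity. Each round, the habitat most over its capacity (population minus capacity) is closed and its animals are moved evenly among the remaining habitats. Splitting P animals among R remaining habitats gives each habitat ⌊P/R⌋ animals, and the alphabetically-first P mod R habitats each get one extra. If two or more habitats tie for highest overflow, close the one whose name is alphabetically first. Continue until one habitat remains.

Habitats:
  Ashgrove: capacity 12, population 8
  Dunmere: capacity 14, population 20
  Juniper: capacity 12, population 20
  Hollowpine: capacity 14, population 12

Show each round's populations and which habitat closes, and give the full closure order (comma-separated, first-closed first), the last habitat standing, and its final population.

Round 1: Ashgrove=8 Dunmere=20 Hollowpine=12 Juniper=20 → close Juniper (overflow 8)
  20÷3 = 6 each, +1 to first 2
Round 2: Ashgrove=15 Dunmere=27 Hollowpine=18 → close Dunmere (overflow 13)
  27÷2 = 13 each, +1 to first 1
Round 3: Ashgrove=29 Hollowpine=31 → close Ashgrove (overflow 17)
  29÷1 = 29 each, +1 to first 0

Closure order: Juniper, Dunmere, Ashgrove
Last habitat: Hollowpine with 60 animals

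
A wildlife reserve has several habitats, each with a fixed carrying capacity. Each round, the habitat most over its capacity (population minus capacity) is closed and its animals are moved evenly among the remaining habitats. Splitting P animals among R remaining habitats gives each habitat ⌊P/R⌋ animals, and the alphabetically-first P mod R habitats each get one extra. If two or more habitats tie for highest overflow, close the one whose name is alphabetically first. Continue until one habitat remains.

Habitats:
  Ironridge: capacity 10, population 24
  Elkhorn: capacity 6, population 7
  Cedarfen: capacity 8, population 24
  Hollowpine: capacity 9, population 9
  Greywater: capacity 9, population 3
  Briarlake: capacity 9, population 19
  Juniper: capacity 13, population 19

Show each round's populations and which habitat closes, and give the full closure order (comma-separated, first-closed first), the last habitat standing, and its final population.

Round 1: Briarlake=19 Cedarfen=24 Elkhorn=7 Greywater=3 Hollowpine=9 Ironridge=24 Juniper=19 → close Cedarfen (overflow 16)
  24÷6 = 4 each, +1 to first 0
Round 2: Briarlake=23 Elkhorn=11 Greywater=7 Hollowpine=13 Ironridge=28 Juniper=23 → close Ironridge (overflow 18)
  28÷5 = 5 each, +1 to first 3
Round 3: Briarlake=29 Elkhorn=17 Greywater=13 Hollowpine=18 Juniper=28 → close Briarlake (overflow 20)
  29÷4 = 7 each, +1 to first 1
Round 4: Elkhorn=25 Greywater=20 Hollowpine=25 Juniper=35 → close Juniper (overflow 22)
  35÷3 = 11 each, +1 to first 2
Round 5: Elkhorn=37 Greywater=32 Hollowpine=36 → close Elkhorn (overflow 31)
  37÷2 = 18 each, +1 to first 1
Round 6: Greywater=51 Hollowpine=54 → close Hollowpine (overflow 45)
  54÷1 = 54 each, +1 to first 0

Closure order: Cedarfen, Ironridge, Briarlake, Juniper, Elkhorn, Hollowpine
Last habitat: Greywater with 105 animals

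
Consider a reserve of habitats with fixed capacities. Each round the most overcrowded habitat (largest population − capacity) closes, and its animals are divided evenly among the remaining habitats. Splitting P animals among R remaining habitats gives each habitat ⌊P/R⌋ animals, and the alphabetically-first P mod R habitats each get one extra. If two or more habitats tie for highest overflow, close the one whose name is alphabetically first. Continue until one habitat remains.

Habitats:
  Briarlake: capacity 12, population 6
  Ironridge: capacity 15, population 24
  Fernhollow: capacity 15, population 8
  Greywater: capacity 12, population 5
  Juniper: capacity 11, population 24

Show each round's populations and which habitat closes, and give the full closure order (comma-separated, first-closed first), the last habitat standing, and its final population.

Round 1: Briarlake=6 Fernhollow=8 Greywater=5 Ironridge=24 Juniper=24 → close Juniper (overflow 13)
  24÷4 = 6 each, +1 to first 0
Round 2: Briarlake=12 Fernhollow=14 Greywater=11 Ironridge=30 → close Ironridge (overflow 15)
  30÷3 = 10 each, +1 to first 0
Round 3: Briarlake=22 Fernhollow=24 Greywater=21 → close Briarlake (overflow 10)
  22÷2 = 11 each, +1 to first 0
Round 4: Fernhollow=35 Greywater=32 → close Fernhollow (overflow 20)
  35÷1 = 35 each, +1 to first 0

Closure order: Juniper, Ironridge, Briarlake, Fernhollow
Last habitat: Greywater with 67 animals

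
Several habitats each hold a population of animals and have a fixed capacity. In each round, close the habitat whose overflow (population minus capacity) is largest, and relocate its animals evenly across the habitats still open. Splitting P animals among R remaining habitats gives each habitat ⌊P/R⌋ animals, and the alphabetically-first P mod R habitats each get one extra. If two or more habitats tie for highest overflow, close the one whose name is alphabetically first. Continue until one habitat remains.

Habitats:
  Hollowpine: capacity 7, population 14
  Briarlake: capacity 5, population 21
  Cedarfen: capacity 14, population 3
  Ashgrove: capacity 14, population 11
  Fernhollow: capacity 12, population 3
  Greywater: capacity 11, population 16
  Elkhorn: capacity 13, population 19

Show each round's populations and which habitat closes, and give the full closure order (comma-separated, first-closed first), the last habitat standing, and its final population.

Closure order: Briarlake, Elkhorn, Hollowpine, Greywater, Ashgrove, Fernhollow
Last habitat: Cedarfen with 87 animals

Round 1: Ashgrove=11 Briarlake=21 Cedarfen=3 Elkhorn=19 Fernhollow=3 Greywater=16 Hollowpine=14 → close Briarlake (overflow 16)
  21÷6 = 3 each, +1 to first 3
Round 2: Ashgrove=15 Cedarfen=7 Elkhorn=23 Fernhollow=6 Greywater=19 Hollowpine=17 → close Elkhorn (overflow 10)
  23÷5 = 4 each, +1 to first 3
Round 3: Ashgrove=20 Cedarfen=12 Fernhollow=11 Greywater=23 Hollowpine=21 → close Hollowpine (overflow 14)
  21÷4 = 5 each, +1 to first 1
Round 4: Ashgrove=26 Cedarfen=17 Fernhollow=16 Greywater=28 → close Greywater (overflow 17)
  28÷3 = 9 each, +1 to first 1
Round 5: Ashgrove=36 Cedarfen=26 Fernhollow=25 → close Ashgrove (overflow 22)
  36÷2 = 18 each, +1 to first 0
Round 6: Cedarfen=44 Fernhollow=43 → close Fernhollow (overflow 31)
  43÷1 = 43 each, +1 to first 0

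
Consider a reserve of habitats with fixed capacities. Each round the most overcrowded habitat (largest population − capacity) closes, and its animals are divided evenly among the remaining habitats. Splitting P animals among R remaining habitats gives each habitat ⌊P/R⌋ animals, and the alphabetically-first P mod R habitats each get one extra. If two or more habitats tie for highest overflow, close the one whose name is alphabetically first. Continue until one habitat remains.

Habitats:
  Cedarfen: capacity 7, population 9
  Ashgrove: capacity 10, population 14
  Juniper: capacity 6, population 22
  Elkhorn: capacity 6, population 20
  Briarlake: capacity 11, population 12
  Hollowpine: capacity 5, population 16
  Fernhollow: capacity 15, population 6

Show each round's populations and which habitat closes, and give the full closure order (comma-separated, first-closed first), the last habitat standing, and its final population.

Round 1: Ashgrove=14 Briarlake=12 Cedarfen=9 Elkhorn=20 Fernhollow=6 Hollowpine=16 Juniper=22 → close Juniper (overflow 16)
  22÷6 = 3 each, +1 to first 4
Round 2: Ashgrove=18 Briarlake=16 Cedarfen=13 Elkhorn=24 Fernhollow=9 Hollowpine=19 → close Elkhorn (overflow 18)
  24÷5 = 4 each, +1 to first 4
Round 3: Ashgrove=23 Briarlake=21 Cedarfen=18 Fernhollow=14 Hollowpine=23 → close Hollowpine (overflow 18)
  23÷4 = 5 each, +1 to first 3
Round 4: Ashgrove=29 Briarlake=27 Cedarfen=24 Fernhollow=19 → close Ashgrove (overflow 19)
  29÷3 = 9 each, +1 to first 2
Round 5: Briarlake=37 Cedarfen=34 Fernhollow=28 → close Cedarfen (overflow 27)
  34÷2 = 17 each, +1 to first 0
Round 6: Briarlake=54 Fernhollow=45 → close Briarlake (overflow 43)
  54÷1 = 54 each, +1 to first 0

Closure order: Juniper, Elkhorn, Hollowpine, Ashgrove, Cedarfen, Briarlake
Last habitat: Fernhollow with 99 animals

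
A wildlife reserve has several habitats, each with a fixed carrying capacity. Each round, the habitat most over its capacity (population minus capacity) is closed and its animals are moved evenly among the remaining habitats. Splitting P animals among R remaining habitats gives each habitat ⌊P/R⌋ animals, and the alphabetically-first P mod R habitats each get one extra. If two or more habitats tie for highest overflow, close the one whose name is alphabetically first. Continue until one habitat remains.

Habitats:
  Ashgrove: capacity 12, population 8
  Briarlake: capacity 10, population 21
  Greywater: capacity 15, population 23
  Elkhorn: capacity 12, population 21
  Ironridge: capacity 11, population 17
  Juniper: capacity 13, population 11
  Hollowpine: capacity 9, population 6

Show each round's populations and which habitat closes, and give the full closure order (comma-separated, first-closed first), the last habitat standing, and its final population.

Round 1: Ashgrove=8 Briarlake=21 Elkhorn=21 Greywater=23 Hollowpine=6 Ironridge=17 Juniper=11 → close Briarlake (overflow 11)
  21÷6 = 3 each, +1 to first 3
Round 2: Ashgrove=12 Elkhorn=25 Greywater=27 Hollowpine=9 Ironridge=20 Juniper=14 → close Elkhorn (overflow 13)
  25÷5 = 5 each, +1 to first 0
Round 3: Ashgrove=17 Greywater=32 Hollowpine=14 Ironridge=25 Juniper=19 → close Greywater (overflow 17)
  32÷4 = 8 each, +1 to first 0
Round 4: Ashgrove=25 Hollowpine=22 Ironridge=33 Juniper=27 → close Ironridge (overflow 22)
  33÷3 = 11 each, +1 to first 0
Round 5: Ashgrove=36 Hollowpine=33 Juniper=38 → close Juniper (overflow 25)
  38÷2 = 19 each, +1 to first 0
Round 6: Ashgrove=55 Hollowpine=52 → close Ashgrove (overflow 43)
  55÷1 = 55 each, +1 to first 0

Closure order: Briarlake, Elkhorn, Greywater, Ironridge, Juniper, Ashgrove
Last habitat: Hollowpine with 107 animals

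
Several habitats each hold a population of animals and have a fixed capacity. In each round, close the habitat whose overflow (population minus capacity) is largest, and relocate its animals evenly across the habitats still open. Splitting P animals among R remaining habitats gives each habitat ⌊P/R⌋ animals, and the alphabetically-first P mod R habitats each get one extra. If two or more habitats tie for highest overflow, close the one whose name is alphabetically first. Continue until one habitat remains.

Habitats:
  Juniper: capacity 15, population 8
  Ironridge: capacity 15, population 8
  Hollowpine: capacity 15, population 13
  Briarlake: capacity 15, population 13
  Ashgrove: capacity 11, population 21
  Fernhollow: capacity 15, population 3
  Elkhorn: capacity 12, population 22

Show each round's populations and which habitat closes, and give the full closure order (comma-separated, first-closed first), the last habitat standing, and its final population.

Closure order: Ashgrove, Elkhorn, Briarlake, Hollowpine, Ironridge, Juniper
Last habitat: Fernhollow with 88 animals

Round 1: Ashgrove=21 Briarlake=13 Elkhorn=22 Fernhollow=3 Hollowpine=13 Ironridge=8 Juniper=8 → close Ashgrove (overflow 10)
  21÷6 = 3 each, +1 to first 3
Round 2: Briarlake=17 Elkhorn=26 Fernhollow=7 Hollowpine=16 Ironridge=11 Juniper=11 → close Elkhorn (overflow 14)
  26÷5 = 5 each, +1 to first 1
Round 3: Briarlake=23 Fernhollow=12 Hollowpine=21 Ironridge=16 Juniper=16 → close Briarlake (overflow 8)
  23÷4 = 5 each, +1 to first 3
Round 4: Fernhollow=18 Hollowpine=27 Ironridge=22 Juniper=21 → close Hollowpine (overflow 12)
  27÷3 = 9 each, +1 to first 0
Round 5: Fernhollow=27 Ironridge=31 Juniper=30 → close Ironridge (overflow 16)
  31÷2 = 15 each, +1 to first 1
Round 6: Fernhollow=43 Juniper=45 → close Juniper (overflow 30)
  45÷1 = 45 each, +1 to first 0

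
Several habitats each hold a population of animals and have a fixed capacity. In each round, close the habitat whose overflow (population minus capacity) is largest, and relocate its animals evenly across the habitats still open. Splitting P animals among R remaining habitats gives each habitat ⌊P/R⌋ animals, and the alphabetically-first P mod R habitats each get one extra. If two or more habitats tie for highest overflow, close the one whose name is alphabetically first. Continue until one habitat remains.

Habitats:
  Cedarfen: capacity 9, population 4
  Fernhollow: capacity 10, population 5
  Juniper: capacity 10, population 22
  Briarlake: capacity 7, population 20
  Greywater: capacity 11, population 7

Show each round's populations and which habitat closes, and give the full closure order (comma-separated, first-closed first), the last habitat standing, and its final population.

Round 1: Briarlake=20 Cedarfen=4 Fernhollow=5 Greywater=7 Juniper=22 → close Briarlake (overflow 13)
  20÷4 = 5 each, +1 to first 0
Round 2: Cedarfen=9 Fernhollow=10 Greywater=12 Juniper=27 → close Juniper (overflow 17)
  27÷3 = 9 each, +1 to first 0
Round 3: Cedarfen=18 Fernhollow=19 Greywater=21 → close Greywater (overflow 10)
  21÷2 = 10 each, +1 to first 1
Round 4: Cedarfen=29 Fernhollow=29 → close Cedarfen (overflow 20)
  29÷1 = 29 each, +1 to first 0

Closure order: Briarlake, Juniper, Greywater, Cedarfen
Last habitat: Fernhollow with 58 animals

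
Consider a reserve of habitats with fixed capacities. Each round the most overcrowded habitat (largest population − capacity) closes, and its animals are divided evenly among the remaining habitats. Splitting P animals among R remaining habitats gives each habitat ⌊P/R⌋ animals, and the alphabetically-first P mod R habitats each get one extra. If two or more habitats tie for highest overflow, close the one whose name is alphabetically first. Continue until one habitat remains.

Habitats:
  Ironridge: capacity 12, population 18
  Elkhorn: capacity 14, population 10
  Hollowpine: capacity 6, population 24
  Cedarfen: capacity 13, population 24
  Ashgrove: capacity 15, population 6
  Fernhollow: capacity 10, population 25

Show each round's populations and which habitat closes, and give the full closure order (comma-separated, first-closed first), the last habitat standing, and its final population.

Round 1: Ashgrove=6 Cedarfen=24 Elkhorn=10 Fernhollow=25 Hollowpine=24 Ironridge=18 → close Hollowpine (overflow 18)
  24÷5 = 4 each, +1 to first 4
Round 2: Ashgrove=11 Cedarfen=29 Elkhorn=15 Fernhollow=30 Ironridge=22 → close Fernhollow (overflow 20)
  30÷4 = 7 each, +1 to first 2
Round 3: Ashgrove=19 Cedarfen=37 Elkhorn=22 Ironridge=29 → close Cedarfen (overflow 24)
  37÷3 = 12 each, +1 to first 1
Round 4: Ashgrove=32 Elkhorn=34 Ironridge=41 → close Ironridge (overflow 29)
  41÷2 = 20 each, +1 to first 1
Round 5: Ashgrove=53 Elkhorn=54 → close Elkhorn (overflow 40)
  54÷1 = 54 each, +1 to first 0

Closure order: Hollowpine, Fernhollow, Cedarfen, Ironridge, Elkhorn
Last habitat: Ashgrove with 107 animals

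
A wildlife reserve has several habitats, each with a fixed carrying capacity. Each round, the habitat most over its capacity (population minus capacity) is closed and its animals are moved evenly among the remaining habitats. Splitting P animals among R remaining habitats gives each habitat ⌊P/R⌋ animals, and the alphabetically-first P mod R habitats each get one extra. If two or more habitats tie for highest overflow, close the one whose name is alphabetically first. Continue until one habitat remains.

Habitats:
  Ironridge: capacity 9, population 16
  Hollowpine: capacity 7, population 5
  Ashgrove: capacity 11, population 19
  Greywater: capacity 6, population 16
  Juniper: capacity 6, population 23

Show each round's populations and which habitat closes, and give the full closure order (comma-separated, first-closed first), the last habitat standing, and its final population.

Round 1: Ashgrove=19 Greywater=16 Hollowpine=5 Ironridge=16 Juniper=23 → close Juniper (overflow 17)
  23÷4 = 5 each, +1 to first 3
Round 2: Ashgrove=25 Greywater=22 Hollowpine=11 Ironridge=21 → close Greywater (overflow 16)
  22÷3 = 7 each, +1 to first 1
Round 3: Ashgrove=33 Hollowpine=18 Ironridge=28 → close Ashgrove (overflow 22)
  33÷2 = 16 each, +1 to first 1
Round 4: Hollowpine=35 Ironridge=44 → close Ironridge (overflow 35)
  44÷1 = 44 each, +1 to first 0

Closure order: Juniper, Greywater, Ashgrove, Ironridge
Last habitat: Hollowpine with 79 animals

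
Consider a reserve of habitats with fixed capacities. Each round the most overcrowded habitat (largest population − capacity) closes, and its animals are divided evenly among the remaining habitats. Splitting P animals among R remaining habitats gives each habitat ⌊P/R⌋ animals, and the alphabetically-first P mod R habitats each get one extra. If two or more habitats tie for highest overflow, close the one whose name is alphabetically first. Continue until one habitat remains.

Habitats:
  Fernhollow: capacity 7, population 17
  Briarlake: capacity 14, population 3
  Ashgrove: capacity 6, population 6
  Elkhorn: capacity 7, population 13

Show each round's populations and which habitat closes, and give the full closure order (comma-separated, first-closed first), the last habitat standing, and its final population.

Closure order: Fernhollow, Elkhorn, Ashgrove
Last habitat: Briarlake with 39 animals

Round 1: Ashgrove=6 Briarlake=3 Elkhorn=13 Fernhollow=17 → close Fernhollow (overflow 10)
  17÷3 = 5 each, +1 to first 2
Round 2: Ashgrove=12 Briarlake=9 Elkhorn=18 → close Elkhorn (overflow 11)
  18÷2 = 9 each, +1 to first 0
Round 3: Ashgrove=21 Briarlake=18 → close Ashgrove (overflow 15)
  21÷1 = 21 each, +1 to first 0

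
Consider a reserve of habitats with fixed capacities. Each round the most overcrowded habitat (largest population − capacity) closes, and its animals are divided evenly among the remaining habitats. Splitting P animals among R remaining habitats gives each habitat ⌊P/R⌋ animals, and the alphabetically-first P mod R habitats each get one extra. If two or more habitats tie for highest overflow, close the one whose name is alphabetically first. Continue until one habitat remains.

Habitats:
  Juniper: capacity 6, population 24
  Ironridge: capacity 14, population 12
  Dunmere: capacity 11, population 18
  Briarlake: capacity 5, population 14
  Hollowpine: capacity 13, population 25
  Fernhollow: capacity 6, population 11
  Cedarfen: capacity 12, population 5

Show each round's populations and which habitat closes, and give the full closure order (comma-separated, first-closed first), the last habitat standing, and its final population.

Closure order: Juniper, Hollowpine, Briarlake, Dunmere, Fernhollow, Ironridge
Last habitat: Cedarfen with 109 animals

Round 1: Briarlake=14 Cedarfen=5 Dunmere=18 Fernhollow=11 Hollowpine=25 Ironridge=12 Juniper=24 → close Juniper (overflow 18)
  24÷6 = 4 each, +1 to first 0
Round 2: Briarlake=18 Cedarfen=9 Dunmere=22 Fernhollow=15 Hollowpine=29 Ironridge=16 → close Hollowpine (overflow 16)
  29÷5 = 5 each, +1 to first 4
Round 3: Briarlake=24 Cedarfen=15 Dunmere=28 Fernhollow=21 Ironridge=21 → close Briarlake (overflow 19)
  24÷4 = 6 each, +1 to first 0
Round 4: Cedarfen=21 Dunmere=34 Fernhollow=27 Ironridge=27 → close Dunmere (overflow 23)
  34÷3 = 11 each, +1 to first 1
Round 5: Cedarfen=33 Fernhollow=38 Ironridge=38 → close Fernhollow (overflow 32)
  38÷2 = 19 each, +1 to first 0
Round 6: Cedarfen=52 Ironridge=57 → close Ironridge (overflow 43)
  57÷1 = 57 each, +1 to first 0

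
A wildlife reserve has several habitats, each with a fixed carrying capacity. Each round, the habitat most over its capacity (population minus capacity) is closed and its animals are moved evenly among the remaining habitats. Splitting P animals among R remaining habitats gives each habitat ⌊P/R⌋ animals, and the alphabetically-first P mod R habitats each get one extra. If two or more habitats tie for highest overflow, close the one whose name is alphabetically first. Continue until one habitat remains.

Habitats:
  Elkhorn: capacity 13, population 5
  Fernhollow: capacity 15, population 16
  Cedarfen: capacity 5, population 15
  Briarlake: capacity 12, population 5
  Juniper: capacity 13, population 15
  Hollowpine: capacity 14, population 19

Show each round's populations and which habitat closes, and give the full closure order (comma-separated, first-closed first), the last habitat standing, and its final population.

Round 1: Briarlake=5 Cedarfen=15 Elkhorn=5 Fernhollow=16 Hollowpine=19 Juniper=15 → close Cedarfen (overflow 10)
  15÷5 = 3 each, +1 to first 0
Round 2: Briarlake=8 Elkhorn=8 Fernhollow=19 Hollowpine=22 Juniper=18 → close Hollowpine (overflow 8)
  22÷4 = 5 each, +1 to first 2
Round 3: Briarlake=14 Elkhorn=14 Fernhollow=24 Juniper=23 → close Juniper (overflow 10)
  23÷3 = 7 each, +1 to first 2
Round 4: Briarlake=22 Elkhorn=22 Fernhollow=31 → close Fernhollow (overflow 16)
  31÷2 = 15 each, +1 to first 1
Round 5: Briarlake=38 Elkhorn=37 → close Briarlake (overflow 26)
  38÷1 = 38 each, +1 to first 0

Closure order: Cedarfen, Hollowpine, Juniper, Fernhollow, Briarlake
Last habitat: Elkhorn with 75 animals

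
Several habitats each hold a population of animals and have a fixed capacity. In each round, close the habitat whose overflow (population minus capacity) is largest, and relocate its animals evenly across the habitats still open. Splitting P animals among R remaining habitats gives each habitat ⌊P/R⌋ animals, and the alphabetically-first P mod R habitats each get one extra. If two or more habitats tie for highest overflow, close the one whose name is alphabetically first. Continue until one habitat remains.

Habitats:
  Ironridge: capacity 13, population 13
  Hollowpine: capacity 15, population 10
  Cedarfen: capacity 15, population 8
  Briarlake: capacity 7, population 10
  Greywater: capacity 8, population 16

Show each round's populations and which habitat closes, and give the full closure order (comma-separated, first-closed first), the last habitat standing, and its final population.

Closure order: Greywater, Briarlake, Ironridge, Hollowpine
Last habitat: Cedarfen with 57 animals

Round 1: Briarlake=10 Cedarfen=8 Greywater=16 Hollowpine=10 Ironridge=13 → close Greywater (overflow 8)
  16÷4 = 4 each, +1 to first 0
Round 2: Briarlake=14 Cedarfen=12 Hollowpine=14 Ironridge=17 → close Briarlake (overflow 7)
  14÷3 = 4 each, +1 to first 2
Round 3: Cedarfen=17 Hollowpine=19 Ironridge=21 → close Ironridge (overflow 8)
  21÷2 = 10 each, +1 to first 1
Round 4: Cedarfen=28 Hollowpine=29 → close Hollowpine (overflow 14)
  29÷1 = 29 each, +1 to first 0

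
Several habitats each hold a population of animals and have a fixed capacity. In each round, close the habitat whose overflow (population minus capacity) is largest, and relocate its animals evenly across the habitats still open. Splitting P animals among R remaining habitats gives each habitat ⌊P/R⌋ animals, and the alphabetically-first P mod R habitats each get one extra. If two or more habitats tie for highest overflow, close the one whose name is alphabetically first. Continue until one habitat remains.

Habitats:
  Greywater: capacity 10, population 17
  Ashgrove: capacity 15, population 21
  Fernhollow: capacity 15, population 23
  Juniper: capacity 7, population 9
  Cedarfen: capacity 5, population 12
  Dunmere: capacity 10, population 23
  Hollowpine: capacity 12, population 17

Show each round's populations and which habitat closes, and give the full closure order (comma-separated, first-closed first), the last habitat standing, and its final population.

Closure order: Dunmere, Fernhollow, Cedarfen, Ashgrove, Greywater, Hollowpine
Last habitat: Juniper with 122 animals

Round 1: Ashgrove=21 Cedarfen=12 Dunmere=23 Fernhollow=23 Greywater=17 Hollowpine=17 Juniper=9 → close Dunmere (overflow 13)
  23÷6 = 3 each, +1 to first 5
Round 2: Ashgrove=25 Cedarfen=16 Fernhollow=27 Greywater=21 Hollowpine=21 Juniper=12 → close Fernhollow (overflow 12)
  27÷5 = 5 each, +1 to first 2
Round 3: Ashgrove=31 Cedarfen=22 Greywater=26 Hollowpine=26 Juniper=17 → close Cedarfen (overflow 17)
  22÷4 = 5 each, +1 to first 2
Round 4: Ashgrove=37 Greywater=32 Hollowpine=31 Juniper=22 → close Ashgrove (overflow 22)
  37÷3 = 12 each, +1 to first 1
Round 5: Greywater=45 Hollowpine=43 Juniper=34 → close Greywater (overflow 35)
  45÷2 = 22 each, +1 to first 1
Round 6: Hollowpine=66 Juniper=56 → close Hollowpine (overflow 54)
  66÷1 = 66 each, +1 to first 0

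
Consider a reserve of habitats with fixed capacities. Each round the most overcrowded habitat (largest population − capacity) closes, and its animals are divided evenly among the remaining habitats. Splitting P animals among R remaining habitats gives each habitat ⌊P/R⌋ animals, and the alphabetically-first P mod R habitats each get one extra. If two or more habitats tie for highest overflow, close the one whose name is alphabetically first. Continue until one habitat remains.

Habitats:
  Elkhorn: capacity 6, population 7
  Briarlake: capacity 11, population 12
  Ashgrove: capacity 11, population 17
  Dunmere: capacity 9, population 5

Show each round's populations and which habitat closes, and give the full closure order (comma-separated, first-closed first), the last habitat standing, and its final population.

Closure order: Ashgrove, Briarlake, Elkhorn
Last habitat: Dunmere with 41 animals

Round 1: Ashgrove=17 Briarlake=12 Dunmere=5 Elkhorn=7 → close Ashgrove (overflow 6)
  17÷3 = 5 each, +1 to first 2
Round 2: Briarlake=18 Dunmere=11 Elkhorn=12 → close Briarlake (overflow 7)
  18÷2 = 9 each, +1 to first 0
Round 3: Dunmere=20 Elkhorn=21 → close Elkhorn (overflow 15)
  21÷1 = 21 each, +1 to first 0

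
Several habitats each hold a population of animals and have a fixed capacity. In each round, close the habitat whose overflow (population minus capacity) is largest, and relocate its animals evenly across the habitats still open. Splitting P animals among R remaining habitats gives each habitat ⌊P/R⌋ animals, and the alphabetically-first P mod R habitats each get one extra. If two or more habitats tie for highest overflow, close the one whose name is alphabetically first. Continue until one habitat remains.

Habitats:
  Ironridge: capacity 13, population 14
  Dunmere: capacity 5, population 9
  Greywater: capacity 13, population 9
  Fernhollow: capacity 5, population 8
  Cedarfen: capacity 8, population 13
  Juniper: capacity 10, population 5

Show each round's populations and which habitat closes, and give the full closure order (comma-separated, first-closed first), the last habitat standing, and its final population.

Closure order: Cedarfen, Dunmere, Fernhollow, Ironridge, Greywater
Last habitat: Juniper with 58 animals

Round 1: Cedarfen=13 Dunmere=9 Fernhollow=8 Greywater=9 Ironridge=14 Juniper=5 → close Cedarfen (overflow 5)
  13÷5 = 2 each, +1 to first 3
Round 2: Dunmere=12 Fernhollow=11 Greywater=12 Ironridge=16 Juniper=7 → close Dunmere (overflow 7)
  12÷4 = 3 each, +1 to first 0
Round 3: Fernhollow=14 Greywater=15 Ironridge=19 Juniper=10 → close Fernhollow (overflow 9)
  14÷3 = 4 each, +1 to first 2
Round 4: Greywater=20 Ironridge=24 Juniper=14 → close Ironridge (overflow 11)
  24÷2 = 12 each, +1 to first 0
Round 5: Greywater=32 Juniper=26 → close Greywater (overflow 19)
  32÷1 = 32 each, +1 to first 0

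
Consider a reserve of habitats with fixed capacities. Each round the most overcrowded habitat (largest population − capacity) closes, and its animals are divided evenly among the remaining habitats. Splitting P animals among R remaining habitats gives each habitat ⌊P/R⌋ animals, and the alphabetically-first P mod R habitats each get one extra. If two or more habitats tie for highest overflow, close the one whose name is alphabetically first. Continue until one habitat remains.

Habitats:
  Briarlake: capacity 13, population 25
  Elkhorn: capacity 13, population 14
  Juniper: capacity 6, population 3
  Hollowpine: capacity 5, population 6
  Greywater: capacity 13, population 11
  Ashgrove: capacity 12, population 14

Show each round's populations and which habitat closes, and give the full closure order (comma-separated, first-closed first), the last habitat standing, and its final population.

Round 1: Ashgrove=14 Briarlake=25 Elkhorn=14 Greywater=11 Hollowpine=6 Juniper=3 → close Briarlake (overflow 12)
  25÷5 = 5 each, +1 to first 0
Round 2: Ashgrove=19 Elkhorn=19 Greywater=16 Hollowpine=11 Juniper=8 → close Ashgrove (overflow 7)
  19÷4 = 4 each, +1 to first 3
Round 3: Elkhorn=24 Greywater=21 Hollowpine=16 Juniper=12 → close Elkhorn (overflow 11)
  24÷3 = 8 each, +1 to first 0
Round 4: Greywater=29 Hollowpine=24 Juniper=20 → close Hollowpine (overflow 19)
  24÷2 = 12 each, +1 to first 0
Round 5: Greywater=41 Juniper=32 → close Greywater (overflow 28)
  41÷1 = 41 each, +1 to first 0

Closure order: Briarlake, Ashgrove, Elkhorn, Hollowpine, Greywater
Last habitat: Juniper with 73 animals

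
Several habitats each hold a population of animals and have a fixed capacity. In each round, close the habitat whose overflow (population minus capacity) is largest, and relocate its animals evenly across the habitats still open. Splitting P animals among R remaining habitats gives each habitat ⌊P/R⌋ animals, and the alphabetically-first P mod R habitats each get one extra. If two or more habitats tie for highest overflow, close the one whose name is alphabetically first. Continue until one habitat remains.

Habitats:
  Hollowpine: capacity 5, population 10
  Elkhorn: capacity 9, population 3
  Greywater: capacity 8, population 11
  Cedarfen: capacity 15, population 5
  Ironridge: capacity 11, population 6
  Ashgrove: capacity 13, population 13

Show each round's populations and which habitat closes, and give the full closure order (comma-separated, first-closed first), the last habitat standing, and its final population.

Round 1: Ashgrove=13 Cedarfen=5 Elkhorn=3 Greywater=11 Hollowpine=10 Ironridge=6 → close Hollowpine (overflow 5)
  10÷5 = 2 each, +1 to first 0
Round 2: Ashgrove=15 Cedarfen=7 Elkhorn=5 Greywater=13 Ironridge=8 → close Greywater (overflow 5)
  13÷4 = 3 each, +1 to first 1
Round 3: Ashgrove=19 Cedarfen=10 Elkhorn=8 Ironridge=11 → close Ashgrove (overflow 6)
  19÷3 = 6 each, +1 to first 1
Round 4: Cedarfen=17 Elkhorn=14 Ironridge=17 → close Ironridge (overflow 6)
  17÷2 = 8 each, +1 to first 1
Round 5: Cedarfen=26 Elkhorn=22 → close Elkhorn (overflow 13)
  22÷1 = 22 each, +1 to first 0

Closure order: Hollowpine, Greywater, Ashgrove, Ironridge, Elkhorn
Last habitat: Cedarfen with 48 animals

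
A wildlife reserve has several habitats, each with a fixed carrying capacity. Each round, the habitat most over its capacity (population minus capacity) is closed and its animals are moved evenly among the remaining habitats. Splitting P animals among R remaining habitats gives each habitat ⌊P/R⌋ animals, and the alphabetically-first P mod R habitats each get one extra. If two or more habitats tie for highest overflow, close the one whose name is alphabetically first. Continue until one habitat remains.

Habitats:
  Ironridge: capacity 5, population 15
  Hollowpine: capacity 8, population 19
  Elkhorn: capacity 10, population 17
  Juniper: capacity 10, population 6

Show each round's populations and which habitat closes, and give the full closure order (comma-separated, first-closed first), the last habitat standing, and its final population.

Closure order: Hollowpine, Ironridge, Elkhorn
Last habitat: Juniper with 57 animals

Round 1: Elkhorn=17 Hollowpine=19 Ironridge=15 Juniper=6 → close Hollowpine (overflow 11)
  19÷3 = 6 each, +1 to first 1
Round 2: Elkhorn=24 Ironridge=21 Juniper=12 → close Ironridge (overflow 16)
  21÷2 = 10 each, +1 to first 1
Round 3: Elkhorn=35 Juniper=22 → close Elkhorn (overflow 25)
  35÷1 = 35 each, +1 to first 0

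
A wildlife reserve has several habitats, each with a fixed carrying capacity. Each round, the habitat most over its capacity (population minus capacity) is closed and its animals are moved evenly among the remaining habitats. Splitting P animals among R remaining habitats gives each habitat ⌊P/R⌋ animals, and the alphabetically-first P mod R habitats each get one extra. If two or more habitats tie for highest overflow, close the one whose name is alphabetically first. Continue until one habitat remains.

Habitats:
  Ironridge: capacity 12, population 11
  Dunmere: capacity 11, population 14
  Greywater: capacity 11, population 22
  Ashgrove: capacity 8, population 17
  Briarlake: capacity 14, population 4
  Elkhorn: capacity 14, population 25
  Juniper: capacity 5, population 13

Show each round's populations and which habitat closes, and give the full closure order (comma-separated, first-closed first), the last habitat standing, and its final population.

Closure order: Elkhorn, Greywater, Ashgrove, Juniper, Dunmere, Ironridge
Last habitat: Briarlake with 106 animals

Round 1: Ashgrove=17 Briarlake=4 Dunmere=14 Elkhorn=25 Greywater=22 Ironridge=11 Juniper=13 → close Elkhorn (overflow 11)
  25÷6 = 4 each, +1 to first 1
Round 2: Ashgrove=22 Briarlake=8 Dunmere=18 Greywater=26 Ironridge=15 Juniper=17 → close Greywater (overflow 15)
  26÷5 = 5 each, +1 to first 1
Round 3: Ashgrove=28 Briarlake=13 Dunmere=23 Ironridge=20 Juniper=22 → close Ashgrove (overflow 20)
  28÷4 = 7 each, +1 to first 0
Round 4: Briarlake=20 Dunmere=30 Ironridge=27 Juniper=29 → close Juniper (overflow 24)
  29÷3 = 9 each, +1 to first 2
Round 5: Briarlake=30 Dunmere=40 Ironridge=36 → close Dunmere (overflow 29)
  40÷2 = 20 each, +1 to first 0
Round 6: Briarlake=50 Ironridge=56 → close Ironridge (overflow 44)
  56÷1 = 56 each, +1 to first 0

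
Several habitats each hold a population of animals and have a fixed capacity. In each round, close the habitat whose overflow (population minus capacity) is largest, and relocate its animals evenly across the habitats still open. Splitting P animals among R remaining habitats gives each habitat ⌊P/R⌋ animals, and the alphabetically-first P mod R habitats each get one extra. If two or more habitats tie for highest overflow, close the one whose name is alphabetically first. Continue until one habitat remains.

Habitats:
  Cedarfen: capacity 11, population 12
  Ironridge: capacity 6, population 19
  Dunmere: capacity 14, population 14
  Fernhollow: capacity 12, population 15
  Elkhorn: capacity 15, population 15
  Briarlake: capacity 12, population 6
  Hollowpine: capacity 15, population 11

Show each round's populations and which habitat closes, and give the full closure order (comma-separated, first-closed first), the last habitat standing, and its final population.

Closure order: Ironridge, Fernhollow, Cedarfen, Dunmere, Elkhorn, Briarlake
Last habitat: Hollowpine with 92 animals

Round 1: Briarlake=6 Cedarfen=12 Dunmere=14 Elkhorn=15 Fernhollow=15 Hollowpine=11 Ironridge=19 → close Ironridge (overflow 13)
  19÷6 = 3 each, +1 to first 1
Round 2: Briarlake=10 Cedarfen=15 Dunmere=17 Elkhorn=18 Fernhollow=18 Hollowpine=14 → close Fernhollow (overflow 6)
  18÷5 = 3 each, +1 to first 3
Round 3: Briarlake=14 Cedarfen=19 Dunmere=21 Elkhorn=21 Hollowpine=17 → close Cedarfen (overflow 8)
  19÷4 = 4 each, +1 to first 3
Round 4: Briarlake=19 Dunmere=26 Elkhorn=26 Hollowpine=21 → close Dunmere (overflow 12)
  26÷3 = 8 each, +1 to first 2
Round 5: Briarlake=28 Elkhorn=35 Hollowpine=29 → close Elkhorn (overflow 20)
  35÷2 = 17 each, +1 to first 1
Round 6: Briarlake=46 Hollowpine=46 → close Briarlake (overflow 34)
  46÷1 = 46 each, +1 to first 0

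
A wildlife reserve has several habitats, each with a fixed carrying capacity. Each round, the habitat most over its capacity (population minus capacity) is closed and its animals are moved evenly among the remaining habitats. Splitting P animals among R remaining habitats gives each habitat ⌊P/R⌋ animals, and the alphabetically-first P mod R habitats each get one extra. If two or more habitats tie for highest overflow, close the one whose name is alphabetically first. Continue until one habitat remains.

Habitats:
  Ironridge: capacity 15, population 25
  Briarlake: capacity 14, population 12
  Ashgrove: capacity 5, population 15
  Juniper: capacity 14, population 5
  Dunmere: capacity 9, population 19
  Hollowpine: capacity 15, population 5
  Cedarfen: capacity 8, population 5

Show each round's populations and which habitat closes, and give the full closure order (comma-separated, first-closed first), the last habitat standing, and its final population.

Round 1: Ashgrove=15 Briarlake=12 Cedarfen=5 Dunmere=19 Hollowpine=5 Ironridge=25 Juniper=5 → close Ashgrove (overflow 10)
  15÷6 = 2 each, +1 to first 3
Round 2: Briarlake=15 Cedarfen=8 Dunmere=22 Hollowpine=7 Ironridge=27 Juniper=7 → close Dunmere (overflow 13)
  22÷5 = 4 each, +1 to first 2
Round 3: Briarlake=20 Cedarfen=13 Hollowpine=11 Ironridge=31 Juniper=11 → close Ironridge (overflow 16)
  31÷4 = 7 each, +1 to first 3
Round 4: Briarlake=28 Cedarfen=21 Hollowpine=19 Juniper=18 → close Briarlake (overflow 14)
  28÷3 = 9 each, +1 to first 1
Round 5: Cedarfen=31 Hollowpine=28 Juniper=27 → close Cedarfen (overflow 23)
  31÷2 = 15 each, +1 to first 1
Round 6: Hollowpine=44 Juniper=42 → close Hollowpine (overflow 29)
  44÷1 = 44 each, +1 to first 0

Closure order: Ashgrove, Dunmere, Ironridge, Briarlake, Cedarfen, Hollowpine
Last habitat: Juniper with 86 animals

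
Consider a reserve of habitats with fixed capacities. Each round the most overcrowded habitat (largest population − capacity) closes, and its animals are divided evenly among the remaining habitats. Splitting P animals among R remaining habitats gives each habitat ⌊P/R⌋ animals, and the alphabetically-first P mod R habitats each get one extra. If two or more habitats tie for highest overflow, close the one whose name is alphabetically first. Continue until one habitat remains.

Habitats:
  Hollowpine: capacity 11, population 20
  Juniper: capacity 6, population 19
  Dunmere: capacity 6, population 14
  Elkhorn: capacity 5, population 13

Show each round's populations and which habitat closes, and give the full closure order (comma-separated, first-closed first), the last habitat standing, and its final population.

Round 1: Dunmere=14 Elkhorn=13 Hollowpine=20 Juniper=19 → close Juniper (overflow 13)
  19÷3 = 6 each, +1 to first 1
Round 2: Dunmere=21 Elkhorn=19 Hollowpine=26 → close Dunmere (overflow 15)
  21÷2 = 10 each, +1 to first 1
Round 3: Elkhorn=30 Hollowpine=36 → close Elkhorn (overflow 25)
  30÷1 = 30 each, +1 to first 0

Closure order: Juniper, Dunmere, Elkhorn
Last habitat: Hollowpine with 66 animals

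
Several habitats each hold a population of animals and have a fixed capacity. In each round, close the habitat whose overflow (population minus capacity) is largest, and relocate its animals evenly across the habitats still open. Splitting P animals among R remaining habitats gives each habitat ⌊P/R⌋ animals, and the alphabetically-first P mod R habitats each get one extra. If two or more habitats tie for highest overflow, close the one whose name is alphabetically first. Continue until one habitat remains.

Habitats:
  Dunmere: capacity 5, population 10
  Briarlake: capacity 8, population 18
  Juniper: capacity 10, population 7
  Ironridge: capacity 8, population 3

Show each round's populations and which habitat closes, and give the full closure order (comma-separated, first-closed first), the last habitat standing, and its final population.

Round 1: Briarlake=18 Dunmere=10 Ironridge=3 Juniper=7 → close Briarlake (overflow 10)
  18÷3 = 6 each, +1 to first 0
Round 2: Dunmere=16 Ironridge=9 Juniper=13 → close Dunmere (overflow 11)
  16÷2 = 8 each, +1 to first 0
Round 3: Ironridge=17 Juniper=21 → close Juniper (overflow 11)
  21÷1 = 21 each, +1 to first 0

Closure order: Briarlake, Dunmere, Juniper
Last habitat: Ironridge with 38 animals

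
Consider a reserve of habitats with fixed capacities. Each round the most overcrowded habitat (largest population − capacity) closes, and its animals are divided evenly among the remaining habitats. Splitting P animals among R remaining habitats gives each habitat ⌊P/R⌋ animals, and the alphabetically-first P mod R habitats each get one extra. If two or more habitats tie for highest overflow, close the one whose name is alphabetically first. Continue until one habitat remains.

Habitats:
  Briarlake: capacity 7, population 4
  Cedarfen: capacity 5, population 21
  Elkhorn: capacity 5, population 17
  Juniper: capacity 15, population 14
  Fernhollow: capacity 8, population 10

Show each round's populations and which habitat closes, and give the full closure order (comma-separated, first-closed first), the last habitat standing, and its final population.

Round 1: Briarlake=4 Cedarfen=21 Elkhorn=17 Fernhollow=10 Juniper=14 → close Cedarfen (overflow 16)
  21÷4 = 5 each, +1 to first 1
Round 2: Briarlake=10 Elkhorn=22 Fernhollow=15 Juniper=19 → close Elkhorn (overflow 17)
  22÷3 = 7 each, +1 to first 1
Round 3: Briarlake=18 Fernhollow=22 Juniper=26 → close Fernhollow (overflow 14)
  22÷2 = 11 each, +1 to first 0
Round 4: Briarlake=29 Juniper=37 → close Briarlake (overflow 22)
  29÷1 = 29 each, +1 to first 0

Closure order: Cedarfen, Elkhorn, Fernhollow, Briarlake
Last habitat: Juniper with 66 animals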